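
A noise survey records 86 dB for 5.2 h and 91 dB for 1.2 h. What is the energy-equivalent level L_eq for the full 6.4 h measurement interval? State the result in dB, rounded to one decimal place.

87.5 dB

Weight each interval's intensity by its duration and average over T = 6.4 h:
Σ tᵢ·10^(Lᵢ/10) = 5.2·10^(86/10) + 1.2·10^(91/10) = 3.581e+09.
L_eq = 10·log₁₀(3.581e+09/6.4) = 87.48 dB.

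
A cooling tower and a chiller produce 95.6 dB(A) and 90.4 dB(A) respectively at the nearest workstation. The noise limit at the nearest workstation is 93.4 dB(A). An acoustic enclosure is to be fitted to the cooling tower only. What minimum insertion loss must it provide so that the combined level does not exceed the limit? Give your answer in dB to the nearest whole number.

Fixed contribution from the other source: Σ 10^(L/10) = 10^(90.4/10) = 1.096e+09 (90.40 dB(A)).
The limit corresponds to 10^(93.4/10) = 2.188e+09; subtracting the fixed part leaves 1.091e+09 for the cooling tower, i.e. 90.38 dB(A).
Required insertion loss = 95.6 − 90.38 = 5.22 dB.

5 dB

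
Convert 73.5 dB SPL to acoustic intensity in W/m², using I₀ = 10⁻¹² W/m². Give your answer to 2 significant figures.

2.2e-05 W/m²

I/I₀ = 10^(73.5/10) = 2.239e+07, so I = 2.239e+07 × 10⁻¹² W/m².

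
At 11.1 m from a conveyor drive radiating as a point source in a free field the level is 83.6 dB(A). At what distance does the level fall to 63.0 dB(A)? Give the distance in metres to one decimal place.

Point-source spreading drops the level by 20·log₁₀(r₂/r₁); inverting, r₂/r₁ = 10^(ΔL/20).
r₂ = 11.1·10^((83.6−63.0)/20) = 11.1·10^(20.6/20) = 118.94 m.

118.9 m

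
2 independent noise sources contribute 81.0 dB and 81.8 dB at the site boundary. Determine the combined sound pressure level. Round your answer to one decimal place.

For uncorrelated sources the intensities add, so convert each level to linear form, sum, and take 10·log₁₀ of the total.
Σ 10^(L/10) = 10^(81.0/10) + 10^(81.8/10) = 2.772e+08.
L_total = 10·log₁₀(2.772e+08) = 84.43 dB.

84.4 dB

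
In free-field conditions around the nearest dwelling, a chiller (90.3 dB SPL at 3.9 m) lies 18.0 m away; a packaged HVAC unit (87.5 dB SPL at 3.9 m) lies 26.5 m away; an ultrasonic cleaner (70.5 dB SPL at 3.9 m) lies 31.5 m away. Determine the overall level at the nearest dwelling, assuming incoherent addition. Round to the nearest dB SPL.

Apply inverse-square spreading to bring every level to the receiver, then sum 10^(L/10).
chiller: 90.3 − 20·log₁₀(18.0/3.9) = 90.3 − 13.28 = 77.02 dB SPL.
packaged HVAC unit: 87.5 − 20·log₁₀(26.5/3.9) = 87.5 − 16.64 = 70.86 dB SPL.
ultrasonic cleaner: 70.5 − 20·log₁₀(31.5/3.9) = 70.5 − 18.14 = 52.36 dB SPL.
Σ 10^(L/10) = 6.265e+07 → L_total = 10·log₁₀(6.265e+07) = 77.97 dB SPL.

78 dB SPL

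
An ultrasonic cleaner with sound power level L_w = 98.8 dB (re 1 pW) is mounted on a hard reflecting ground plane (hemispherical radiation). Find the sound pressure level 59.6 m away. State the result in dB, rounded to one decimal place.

55.3 dB

The power spreads over a hemisphere of area 2π·r², so L_p = L_w − 10·log₁₀(2π·r²).
2π·r² = 2.232e+04 m², 10·log₁₀ of that is 43.487 dB.
L_p = 98.8 − 43.487 = 55.31 dB.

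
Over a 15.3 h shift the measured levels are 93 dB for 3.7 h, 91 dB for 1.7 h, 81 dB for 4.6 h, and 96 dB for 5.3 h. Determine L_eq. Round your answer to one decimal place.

93.1 dB

L_eq = 10·log₁₀[(1/T)·Σ tᵢ·10^(Lᵢ/10)] with T = 15.3 h.
Σ tᵢ·10^(Lᵢ/10) = 3.7·10^(93/10) + 1.7·10^(91/10) + 4.6·10^(81/10) + 5.3·10^(96/10) = 3.120e+10.
L_eq = 10·log₁₀(3.120e+10/15.3) = 93.09 dB.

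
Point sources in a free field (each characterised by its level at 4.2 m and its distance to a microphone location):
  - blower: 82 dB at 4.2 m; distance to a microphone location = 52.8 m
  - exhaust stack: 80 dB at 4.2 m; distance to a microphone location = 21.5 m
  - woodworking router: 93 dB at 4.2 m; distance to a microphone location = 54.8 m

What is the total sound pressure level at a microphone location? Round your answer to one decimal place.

72.2 dB

Propagate each source to the receiver with L = L_ref − 20·log₁₀(r/r_ref), then add intensities.
blower: 82 − 20·log₁₀(52.8/4.2) = 82 − 21.99 = 60.01 dB.
exhaust stack: 80 − 20·log₁₀(21.5/4.2) = 80 − 14.18 = 65.82 dB.
woodworking router: 93 − 20·log₁₀(54.8/4.2) = 93 − 22.31 = 70.69 dB.
Σ 10^(L/10) = 1.654e+07 → L_total = 10·log₁₀(1.654e+07) = 72.19 dB.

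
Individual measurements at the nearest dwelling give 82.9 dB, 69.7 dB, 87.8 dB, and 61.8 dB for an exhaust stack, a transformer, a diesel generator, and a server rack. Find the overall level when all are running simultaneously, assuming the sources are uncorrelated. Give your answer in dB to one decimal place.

89.1 dB

Incoherent sources combine by intensity addition: L_total = 10·log₁₀(Σ 10^(L_i/10)).
Σ 10^(L/10) = 10^(82.9/10) + 10^(69.7/10) + 10^(87.8/10) + 10^(61.8/10) = 8.084e+08.
L_total = 10·log₁₀(8.084e+08) = 89.08 dB.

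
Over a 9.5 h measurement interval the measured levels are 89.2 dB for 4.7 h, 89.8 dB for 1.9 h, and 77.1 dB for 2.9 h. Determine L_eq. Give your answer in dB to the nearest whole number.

The energy average is taken in the linear domain: L_eq = 10·log₁₀[(Σ tᵢ·10^(Lᵢ/10))/T], T = 9.5 h.
Σ tᵢ·10^(Lᵢ/10) = 4.7·10^(89.2/10) + 1.9·10^(89.8/10) + 2.9·10^(77.1/10) = 5.873e+09.
L_eq = 10·log₁₀(5.873e+09/9.5) = 87.91 dB.

88 dB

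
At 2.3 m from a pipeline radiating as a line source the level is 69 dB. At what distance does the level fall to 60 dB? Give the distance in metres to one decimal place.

18.3 m

The 9.0 dB drop corresponds to a distance ratio of 10^(9.0/10) for a line source.
r₂ = 2.3·10^((69−60)/10) = 2.3·10^(9.0/10) = 18.27 m.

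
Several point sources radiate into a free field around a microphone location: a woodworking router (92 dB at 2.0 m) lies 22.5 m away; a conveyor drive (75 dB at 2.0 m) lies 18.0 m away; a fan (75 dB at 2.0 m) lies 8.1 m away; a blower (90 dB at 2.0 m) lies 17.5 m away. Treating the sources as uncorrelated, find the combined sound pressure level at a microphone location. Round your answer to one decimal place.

74.5 dB

Propagate each source to the receiver with L = L_ref − 20·log₁₀(r/r_ref), then add intensities.
woodworking router: 92 − 20·log₁₀(22.5/2.0) = 92 − 21.02 = 70.98 dB.
conveyor drive: 75 − 20·log₁₀(18.0/2.0) = 75 − 19.08 = 55.92 dB.
fan: 75 − 20·log₁₀(8.1/2.0) = 75 − 12.15 = 62.85 dB.
blower: 90 − 20·log₁₀(17.5/2.0) = 90 − 18.84 = 71.16 dB.
Σ 10^(L/10) = 2.790e+07 → L_total = 10·log₁₀(2.790e+07) = 74.46 dB.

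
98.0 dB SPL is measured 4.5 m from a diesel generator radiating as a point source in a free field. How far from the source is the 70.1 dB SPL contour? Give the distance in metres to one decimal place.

The 27.9 dB drop corresponds to a distance ratio of 10^(27.9/20) for a point source.
r₂ = 4.5·10^((98.0−70.1)/20) = 4.5·10^(27.9/20) = 111.74 m.

111.7 m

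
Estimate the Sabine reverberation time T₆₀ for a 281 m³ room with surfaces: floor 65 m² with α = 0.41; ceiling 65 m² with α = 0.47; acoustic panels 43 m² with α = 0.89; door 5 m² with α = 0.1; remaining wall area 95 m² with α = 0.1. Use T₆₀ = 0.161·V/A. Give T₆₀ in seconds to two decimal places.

0.43 s

Summing Sᵢαᵢ: 65·0.41 + 65·0.47 + 43·0.89 + 5·0.1 + 95·0.1 = 105.47 m².
T₆₀ = 0.161 × 281 / 105.47 = 0.429 s.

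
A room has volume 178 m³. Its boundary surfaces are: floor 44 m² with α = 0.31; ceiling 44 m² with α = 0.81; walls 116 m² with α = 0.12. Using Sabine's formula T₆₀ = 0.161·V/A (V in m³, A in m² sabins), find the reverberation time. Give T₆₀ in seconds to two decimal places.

Total absorption A = 44·0.31 + 44·0.81 + 116·0.12 = 63.20 m² sabins.
T₆₀ = 0.161·V/A = 0.161·178/63.20 = 0.453 s.

0.45 s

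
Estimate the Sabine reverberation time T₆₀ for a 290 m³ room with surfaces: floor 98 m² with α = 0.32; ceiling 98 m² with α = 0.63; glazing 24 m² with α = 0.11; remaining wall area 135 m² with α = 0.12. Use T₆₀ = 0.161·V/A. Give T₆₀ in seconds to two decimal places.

0.42 s

A = Σ Sᵢαᵢ = 98·0.32 + 98·0.63 + 24·0.11 + 135·0.12 = 111.94 m².
T₆₀ = 0.161 × 290 / 111.94 = 0.417 s.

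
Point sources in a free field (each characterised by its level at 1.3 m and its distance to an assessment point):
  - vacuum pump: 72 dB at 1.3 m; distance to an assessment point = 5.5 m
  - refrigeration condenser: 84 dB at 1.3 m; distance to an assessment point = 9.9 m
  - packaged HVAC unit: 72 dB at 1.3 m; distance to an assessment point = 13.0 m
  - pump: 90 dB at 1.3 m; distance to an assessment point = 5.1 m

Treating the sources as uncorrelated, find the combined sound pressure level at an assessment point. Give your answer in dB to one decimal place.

Apply inverse-square spreading to bring every level to the receiver, then sum 10^(L/10).
vacuum pump: 72 − 20·log₁₀(5.5/1.3) = 72 − 12.53 = 59.47 dB.
refrigeration condenser: 84 − 20·log₁₀(9.9/1.3) = 84 − 17.63 = 66.37 dB.
packaged HVAC unit: 72 − 20·log₁₀(13.0/1.3) = 72 − 20.00 = 52.00 dB.
pump: 90 − 20·log₁₀(5.1/1.3) = 90 − 11.87 = 78.13 dB.
Σ 10^(L/10) = 7.035e+07 → L_total = 10·log₁₀(7.035e+07) = 78.47 dB.

78.5 dB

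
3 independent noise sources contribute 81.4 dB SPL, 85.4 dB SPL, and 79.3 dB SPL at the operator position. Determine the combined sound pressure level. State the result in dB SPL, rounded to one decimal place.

Incoherent sources combine by intensity addition: L_total = 10·log₁₀(Σ 10^(L_i/10)).
Σ 10^(L/10) = 10^(81.4/10) + 10^(85.4/10) + 10^(79.3/10) = 5.699e+08.
L_total = 10·log₁₀(5.699e+08) = 87.56 dB SPL.

87.6 dB SPL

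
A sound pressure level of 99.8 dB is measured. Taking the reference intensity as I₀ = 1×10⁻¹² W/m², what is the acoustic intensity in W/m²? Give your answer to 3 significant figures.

0.00955 W/m²

I/I₀ = 10^(99.8/10) = 9.55e+09, so I = 9.55e+09 × 10⁻¹² W/m².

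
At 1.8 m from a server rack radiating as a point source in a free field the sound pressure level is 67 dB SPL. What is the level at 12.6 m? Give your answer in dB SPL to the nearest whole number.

50 dB SPL

Spherical spreading from a point source gives a 20·log₁₀(r₂/r₁) drop.
L₂ = 67 − 20·log₁₀(12.6/1.8) = 67 − 16.902 = 50.10 dB SPL.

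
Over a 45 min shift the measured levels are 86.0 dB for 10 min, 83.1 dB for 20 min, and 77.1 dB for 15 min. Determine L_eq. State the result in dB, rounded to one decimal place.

82.9 dB

L_eq = 10·log₁₀[(1/T)·Σ tᵢ·10^(Lᵢ/10)] with T = 45 min.
Σ tᵢ·10^(Lᵢ/10) = 10·10^(86.0/10) + 20·10^(83.1/10) + 15·10^(77.1/10) = 8.834e+09.
L_eq = 10·log₁₀(8.834e+09/45) = 82.93 dB.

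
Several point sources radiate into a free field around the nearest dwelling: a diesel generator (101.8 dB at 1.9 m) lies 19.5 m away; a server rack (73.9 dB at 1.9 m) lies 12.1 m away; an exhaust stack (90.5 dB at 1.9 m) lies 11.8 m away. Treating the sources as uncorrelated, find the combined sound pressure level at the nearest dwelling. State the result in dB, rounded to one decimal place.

First find each source's level at the receiver (point-source: −20·log₁₀(r/r_ref)), then combine on an intensity basis.
diesel generator: 101.8 − 20·log₁₀(19.5/1.9) = 101.8 − 20.23 = 81.57 dB.
server rack: 73.9 − 20·log₁₀(12.1/1.9) = 73.9 − 16.08 = 57.82 dB.
exhaust stack: 90.5 − 20·log₁₀(11.8/1.9) = 90.5 − 15.86 = 74.64 dB.
Σ 10^(L/10) = 1.734e+08 → L_total = 10·log₁₀(1.734e+08) = 82.39 dB.

82.4 dB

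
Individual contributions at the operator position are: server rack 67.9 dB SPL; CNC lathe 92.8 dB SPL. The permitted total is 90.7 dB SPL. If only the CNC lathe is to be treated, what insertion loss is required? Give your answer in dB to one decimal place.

Fixed contribution from the other source: Σ 10^(L/10) = 10^(67.9/10) = 6.166e+06 (67.90 dB SPL).
To meet 90.7 dB SPL overall, the treated CNC lathe may contribute at most 10^(90.7/10) − 6.166e+06 = 1.169e+09, i.e. 90.68 dB SPL.
So the CNC lathe must be reduced from 92.8 to 90.68 dB SPL: IL = 2.12 dB.

2.1 dB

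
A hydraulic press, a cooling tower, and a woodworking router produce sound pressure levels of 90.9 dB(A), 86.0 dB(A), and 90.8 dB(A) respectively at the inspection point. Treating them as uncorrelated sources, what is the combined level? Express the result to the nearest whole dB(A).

For uncorrelated sources the intensities add, so convert each level to linear form, sum, and take 10·log₁₀ of the total.
Σ 10^(L/10) = 10^(90.9/10) + 10^(86.0/10) + 10^(90.8/10) = 2.831e+09.
L_total = 10·log₁₀(2.831e+09) = 94.52 dB(A).

95 dB(A)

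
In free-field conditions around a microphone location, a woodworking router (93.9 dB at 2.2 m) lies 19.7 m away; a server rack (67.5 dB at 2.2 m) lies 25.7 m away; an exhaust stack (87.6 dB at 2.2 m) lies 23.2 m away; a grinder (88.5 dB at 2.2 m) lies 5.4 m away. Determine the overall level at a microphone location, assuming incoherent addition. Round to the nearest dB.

82 dB

Propagate each source to the receiver with L = L_ref − 20·log₁₀(r/r_ref), then add intensities.
woodworking router: 93.9 − 20·log₁₀(19.7/2.2) = 93.9 − 19.04 = 74.86 dB.
server rack: 67.5 − 20·log₁₀(25.7/2.2) = 67.5 − 21.35 = 46.15 dB.
exhaust stack: 87.6 − 20·log₁₀(23.2/2.2) = 87.6 − 20.46 = 67.14 dB.
grinder: 88.5 − 20·log₁₀(5.4/2.2) = 88.5 − 7.80 = 80.70 dB.
Σ 10^(L/10) = 1.533e+08 → L_total = 10·log₁₀(1.533e+08) = 81.86 dB.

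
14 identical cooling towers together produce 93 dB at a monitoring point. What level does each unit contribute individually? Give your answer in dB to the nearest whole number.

Dividing the total intensity by 14 lowers the level by 10·log₁₀ 14 = 11.461 dB: L₁ = 93 − 11.461.

82 dB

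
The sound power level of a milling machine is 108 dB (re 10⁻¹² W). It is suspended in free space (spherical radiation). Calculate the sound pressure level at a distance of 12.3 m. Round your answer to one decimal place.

75.2 dB

L_p = L_w − 10·log₁₀(4π·r²) with r = 12.3 m.
4π·r² = 1901 m², 10·log₁₀ of that is 32.790 dB.
L_p = 108 − 32.790 = 75.21 dB.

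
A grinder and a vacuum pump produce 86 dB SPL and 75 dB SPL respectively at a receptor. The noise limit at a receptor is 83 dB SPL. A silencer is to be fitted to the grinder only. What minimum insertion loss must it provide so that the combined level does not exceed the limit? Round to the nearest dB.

4 dB

Everything except the grinder sums to 10^(75/10) = 3.162e+07 in linear terms, 75.00 dB SPL.
To meet 83 dB SPL overall, the treated grinder may contribute at most 10^(83/10) − 3.162e+07 = 1.679e+08, i.e. 82.25 dB SPL.
So the grinder must be reduced from 86 to 82.25 dB SPL: IL = 3.75 dB.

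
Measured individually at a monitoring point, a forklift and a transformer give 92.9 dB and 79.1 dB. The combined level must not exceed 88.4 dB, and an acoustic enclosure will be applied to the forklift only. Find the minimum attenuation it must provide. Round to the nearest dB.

5 dB

The untreated sources together contribute 10^(79.1/10) = 8.128e+07, i.e. 79.10 dB.
To meet 88.4 dB overall, the treated forklift may contribute at most 10^(88.4/10) − 8.128e+07 = 6.105e+08, i.e. 87.86 dB.
Required insertion loss = 92.9 − 87.86 = 5.04 dB.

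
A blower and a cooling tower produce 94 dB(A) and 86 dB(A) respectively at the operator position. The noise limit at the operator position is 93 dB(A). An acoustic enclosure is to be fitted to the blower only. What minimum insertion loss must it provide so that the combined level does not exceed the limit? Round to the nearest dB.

Everything except the blower sums to 10^(86/10) = 3.981e+08 in linear terms, 86.00 dB(A).
To meet 93 dB(A) overall, the treated blower may contribute at most 10^(93/10) − 3.981e+08 = 1.597e+09, i.e. 92.03 dB(A).
So the blower must be reduced from 94 to 92.03 dB(A): IL = 1.97 dB.

2 dB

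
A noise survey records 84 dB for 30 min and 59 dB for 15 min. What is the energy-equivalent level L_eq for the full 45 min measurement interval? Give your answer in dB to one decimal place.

L_eq = 10·log₁₀[(1/T)·Σ tᵢ·10^(Lᵢ/10)] with T = 45 min.
Σ tᵢ·10^(Lᵢ/10) = 30·10^(84/10) + 15·10^(59/10) = 7.548e+09.
L_eq = 10·log₁₀(7.548e+09/45) = 82.25 dB.

82.2 dB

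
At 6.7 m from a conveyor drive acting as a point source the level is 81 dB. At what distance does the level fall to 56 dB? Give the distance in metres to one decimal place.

119.1 m

The 25.0 dB drop corresponds to a distance ratio of 10^(25.0/20) for a point source.
r₂ = 6.7·10^((81−56)/20) = 6.7·10^(25.0/20) = 119.14 m.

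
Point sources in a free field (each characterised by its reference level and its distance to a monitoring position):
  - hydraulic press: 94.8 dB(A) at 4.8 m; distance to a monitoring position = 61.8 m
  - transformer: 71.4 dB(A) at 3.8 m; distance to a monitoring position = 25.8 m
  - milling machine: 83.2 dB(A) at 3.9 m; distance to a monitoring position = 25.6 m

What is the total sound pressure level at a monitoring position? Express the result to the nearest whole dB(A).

74 dB(A)

Apply inverse-square spreading to bring every level to the receiver, then sum 10^(L/10).
hydraulic press: 94.8 − 20·log₁₀(61.8/4.8) = 94.8 − 22.19 = 72.61 dB(A).
transformer: 71.4 − 20·log₁₀(25.8/3.8) = 71.4 − 16.64 = 54.76 dB(A).
milling machine: 83.2 − 20·log₁₀(25.6/3.9) = 83.2 − 16.34 = 66.86 dB(A).
Σ 10^(L/10) = 2.337e+07 → L_total = 10·log₁₀(2.337e+07) = 73.69 dB(A).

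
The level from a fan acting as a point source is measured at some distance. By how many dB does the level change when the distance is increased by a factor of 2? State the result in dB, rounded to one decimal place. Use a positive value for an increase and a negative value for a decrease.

With spherical spreading the level changes by −20·log₁₀(r₂/r₁).
ΔL = −20·log₁₀(2) = -6.02 dB.

-6.0 dB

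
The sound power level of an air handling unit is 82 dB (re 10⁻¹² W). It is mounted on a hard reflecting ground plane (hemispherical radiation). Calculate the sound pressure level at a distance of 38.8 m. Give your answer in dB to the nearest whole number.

Free-field hemispherical radiation: L_p = L_w − 10·log₁₀(2π·r²), r = 38.8 m.
2π·r² = 9459 m², 10·log₁₀ of that is 39.758 dB.
L_p = 82 − 39.758 = 42.24 dB.

42 dB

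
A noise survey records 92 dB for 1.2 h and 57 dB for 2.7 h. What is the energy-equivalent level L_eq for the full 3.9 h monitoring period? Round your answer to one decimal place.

86.9 dB

The energy average is taken in the linear domain: L_eq = 10·log₁₀[(Σ tᵢ·10^(Lᵢ/10))/T], T = 3.9 h.
Σ tᵢ·10^(Lᵢ/10) = 1.2·10^(92/10) + 2.7·10^(57/10) = 1.903e+09.
L_eq = 10·log₁₀(1.903e+09/3.9) = 86.88 dB.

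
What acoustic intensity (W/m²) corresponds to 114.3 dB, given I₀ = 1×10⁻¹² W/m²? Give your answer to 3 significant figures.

0.269 W/m²

I = I₀·10^(L/10) = 10⁻¹² × 10^(114.3/10) = 10^(-0.570).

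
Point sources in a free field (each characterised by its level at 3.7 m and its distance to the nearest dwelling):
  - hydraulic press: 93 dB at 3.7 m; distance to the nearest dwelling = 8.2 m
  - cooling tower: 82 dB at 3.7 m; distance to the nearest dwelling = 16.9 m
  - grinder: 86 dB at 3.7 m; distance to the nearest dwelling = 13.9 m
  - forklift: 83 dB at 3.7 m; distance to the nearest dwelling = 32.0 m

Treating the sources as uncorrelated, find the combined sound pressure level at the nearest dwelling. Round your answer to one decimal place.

First find each source's level at the receiver (point-source: −20·log₁₀(r/r_ref)), then combine on an intensity basis.
hydraulic press: 93 − 20·log₁₀(8.2/3.7) = 93 − 6.91 = 86.09 dB.
cooling tower: 82 − 20·log₁₀(16.9/3.7) = 82 − 13.19 = 68.81 dB.
grinder: 86 − 20·log₁₀(13.9/3.7) = 86 − 11.50 = 74.50 dB.
forklift: 83 − 20·log₁₀(32.0/3.7) = 83 − 18.74 = 64.26 dB.
Σ 10^(L/10) = 4.447e+08 → L_total = 10·log₁₀(4.447e+08) = 86.48 dB.

86.5 dB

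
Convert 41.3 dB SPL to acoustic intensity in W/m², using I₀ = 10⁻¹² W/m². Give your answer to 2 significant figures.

I/I₀ = 10^(41.3/10) = 1.349e+04, so I = 1.349e+04 × 10⁻¹² W/m².

1.3e-08 W/m²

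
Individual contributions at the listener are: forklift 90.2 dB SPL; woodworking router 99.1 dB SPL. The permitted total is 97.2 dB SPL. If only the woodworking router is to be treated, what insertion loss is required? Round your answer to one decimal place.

2.9 dB

The untreated sources together contribute 10^(90.2/10) = 1.047e+09, i.e. 90.20 dB SPL.
To meet 97.2 dB SPL overall, the treated woodworking router may contribute at most 10^(97.2/10) − 1.047e+09 = 4.201e+09, i.e. 96.23 dB SPL.
So the woodworking router must be reduced from 99.1 to 96.23 dB SPL: IL = 2.87 dB.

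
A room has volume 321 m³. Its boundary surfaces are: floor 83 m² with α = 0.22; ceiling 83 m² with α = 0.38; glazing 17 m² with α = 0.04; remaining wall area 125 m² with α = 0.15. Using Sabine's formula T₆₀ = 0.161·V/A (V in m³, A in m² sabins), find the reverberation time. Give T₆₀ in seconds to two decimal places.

0.75 s

A = Σ Sᵢαᵢ = 83·0.22 + 83·0.38 + 17·0.04 + 125·0.15 = 69.23 m².
T₆₀ = 0.161 × 321 / 69.23 = 0.747 s.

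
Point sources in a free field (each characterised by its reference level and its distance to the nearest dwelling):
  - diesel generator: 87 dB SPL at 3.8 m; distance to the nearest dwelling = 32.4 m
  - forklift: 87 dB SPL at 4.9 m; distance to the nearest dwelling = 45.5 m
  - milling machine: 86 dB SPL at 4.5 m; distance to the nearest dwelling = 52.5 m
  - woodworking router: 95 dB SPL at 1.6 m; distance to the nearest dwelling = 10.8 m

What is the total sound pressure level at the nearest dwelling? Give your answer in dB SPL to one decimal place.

79.3 dB SPL

Apply inverse-square spreading to bring every level to the receiver, then sum 10^(L/10).
diesel generator: 87 − 20·log₁₀(32.4/3.8) = 87 − 18.62 = 68.38 dB SPL.
forklift: 87 − 20·log₁₀(45.5/4.9) = 87 − 19.36 = 67.64 dB SPL.
milling machine: 86 − 20·log₁₀(52.5/4.5) = 86 − 21.34 = 64.66 dB SPL.
woodworking router: 95 − 20·log₁₀(10.8/1.6) = 95 − 16.59 = 78.41 dB SPL.
Σ 10^(L/10) = 8.504e+07 → L_total = 10·log₁₀(8.504e+07) = 79.30 dB SPL.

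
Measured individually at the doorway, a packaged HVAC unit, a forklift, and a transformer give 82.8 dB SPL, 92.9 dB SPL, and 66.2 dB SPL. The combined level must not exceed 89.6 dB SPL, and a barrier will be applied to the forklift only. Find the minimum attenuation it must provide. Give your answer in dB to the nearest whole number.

4 dB

Fixed contribution from the other sources: Σ 10^(L/10) = 10^(82.8/10) + 10^(66.2/10) = 1.947e+08 (82.89 dB SPL).
The limit corresponds to 10^(89.6/10) = 9.120e+08; subtracting the fixed part leaves 7.173e+08 for the forklift, i.e. 88.56 dB SPL.
So the forklift must be reduced from 92.9 to 88.56 dB SPL: IL = 4.34 dB.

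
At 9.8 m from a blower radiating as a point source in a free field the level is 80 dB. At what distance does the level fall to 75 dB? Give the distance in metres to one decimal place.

Point-source spreading drops the level by 20·log₁₀(r₂/r₁); inverting, r₂/r₁ = 10^(ΔL/20).
r₂ = 9.8·10^((80−75)/20) = 9.8·10^(5.0/20) = 17.43 m.

17.4 m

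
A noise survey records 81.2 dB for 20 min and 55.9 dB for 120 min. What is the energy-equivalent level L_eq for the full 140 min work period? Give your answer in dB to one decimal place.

Weight each interval's intensity by its duration and average over T = 140 min:
Σ tᵢ·10^(Lᵢ/10) = 20·10^(81.2/10) + 120·10^(55.9/10) = 2.683e+09.
L_eq = 10·log₁₀(2.683e+09/140) = 72.83 dB.

72.8 dB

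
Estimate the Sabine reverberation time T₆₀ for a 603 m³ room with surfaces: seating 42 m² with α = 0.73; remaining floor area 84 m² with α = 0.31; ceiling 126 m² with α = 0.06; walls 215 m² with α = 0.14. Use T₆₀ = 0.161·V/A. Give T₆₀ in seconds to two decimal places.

1.03 s

Total absorption A = 42·0.73 + 84·0.31 + 126·0.06 + 215·0.14 = 94.36 m² sabins.
T₆₀ = 0.161 × 603 / 94.36 = 1.029 s.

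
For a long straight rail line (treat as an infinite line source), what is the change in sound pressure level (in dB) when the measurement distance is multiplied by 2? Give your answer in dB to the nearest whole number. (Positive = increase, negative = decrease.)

With cylindrical spreading the level changes by −10·log₁₀(r₂/r₁).
ΔL = −10·log₁₀(2) = -3.01 dB.

-3 dB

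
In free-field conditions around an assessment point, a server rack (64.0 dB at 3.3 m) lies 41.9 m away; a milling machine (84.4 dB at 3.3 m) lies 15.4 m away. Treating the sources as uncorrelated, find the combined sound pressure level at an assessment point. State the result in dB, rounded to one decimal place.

First find each source's level at the receiver (point-source: −20·log₁₀(r/r_ref)), then combine on an intensity basis.
server rack: 64.0 − 20·log₁₀(41.9/3.3) = 64.0 − 22.07 = 41.93 dB.
milling machine: 84.4 − 20·log₁₀(15.4/3.3) = 84.4 − 13.38 = 71.02 dB.
Σ 10^(L/10) = 1.266e+07 → L_total = 10·log₁₀(1.266e+07) = 71.03 dB.

71.0 dB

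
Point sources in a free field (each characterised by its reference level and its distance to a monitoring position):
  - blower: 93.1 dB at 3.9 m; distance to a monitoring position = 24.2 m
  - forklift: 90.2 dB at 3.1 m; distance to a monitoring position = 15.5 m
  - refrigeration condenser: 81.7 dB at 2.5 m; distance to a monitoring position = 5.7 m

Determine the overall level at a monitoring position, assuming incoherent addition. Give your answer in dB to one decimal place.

80.9 dB

First find each source's level at the receiver (point-source: −20·log₁₀(r/r_ref)), then combine on an intensity basis.
blower: 93.1 − 20·log₁₀(24.2/3.9) = 93.1 − 15.86 = 77.24 dB.
forklift: 90.2 − 20·log₁₀(15.5/3.1) = 90.2 − 13.98 = 76.22 dB.
refrigeration condenser: 81.7 − 20·log₁₀(5.7/2.5) = 81.7 − 7.16 = 74.54 dB.
Σ 10^(L/10) = 1.234e+08 → L_total = 10·log₁₀(1.234e+08) = 80.91 dB.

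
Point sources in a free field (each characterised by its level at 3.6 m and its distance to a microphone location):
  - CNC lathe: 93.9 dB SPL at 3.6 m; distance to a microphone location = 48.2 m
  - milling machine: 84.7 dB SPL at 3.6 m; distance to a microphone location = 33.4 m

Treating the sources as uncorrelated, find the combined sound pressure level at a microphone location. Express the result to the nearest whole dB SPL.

72 dB SPL

First find each source's level at the receiver (point-source: −20·log₁₀(r/r_ref)), then combine on an intensity basis.
CNC lathe: 93.9 − 20·log₁₀(48.2/3.6) = 93.9 − 22.53 = 71.37 dB SPL.
milling machine: 84.7 − 20·log₁₀(33.4/3.6) = 84.7 − 19.35 = 65.35 dB SPL.
Σ 10^(L/10) = 1.712e+07 → L_total = 10·log₁₀(1.712e+07) = 72.34 dB SPL.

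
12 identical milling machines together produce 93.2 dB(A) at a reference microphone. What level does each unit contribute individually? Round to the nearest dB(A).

82 dB(A)

12 equal contributions raise the level by 10·log₁₀ 12 = 10.792 dB, so each unit alone gives 93.2 − 10.792.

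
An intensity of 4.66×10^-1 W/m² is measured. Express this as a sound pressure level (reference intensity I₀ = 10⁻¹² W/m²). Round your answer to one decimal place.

Dividing by I₀ shifts the exponent by 12: I/I₀ = 4.66×10^11.
L = 10·(0.6684 + 11) = 116.68 dB.

116.7 dB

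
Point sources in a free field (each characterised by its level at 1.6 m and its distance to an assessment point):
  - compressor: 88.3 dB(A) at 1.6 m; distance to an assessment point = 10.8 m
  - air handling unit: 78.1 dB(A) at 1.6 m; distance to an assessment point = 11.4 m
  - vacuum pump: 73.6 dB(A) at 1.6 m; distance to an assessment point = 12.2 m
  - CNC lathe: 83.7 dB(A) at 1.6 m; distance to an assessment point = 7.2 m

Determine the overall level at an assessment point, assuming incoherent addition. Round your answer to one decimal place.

74.5 dB(A)

Apply inverse-square spreading to bring every level to the receiver, then sum 10^(L/10).
compressor: 88.3 − 20·log₁₀(10.8/1.6) = 88.3 − 16.59 = 71.71 dB(A).
air handling unit: 78.1 − 20·log₁₀(11.4/1.6) = 78.1 − 17.06 = 61.04 dB(A).
vacuum pump: 73.6 − 20·log₁₀(12.2/1.6) = 73.6 − 17.64 = 55.96 dB(A).
CNC lathe: 83.7 − 20·log₁₀(7.2/1.6) = 83.7 − 13.06 = 70.64 dB(A).
Σ 10^(L/10) = 2.808e+07 → L_total = 10·log₁₀(2.808e+07) = 74.48 dB(A).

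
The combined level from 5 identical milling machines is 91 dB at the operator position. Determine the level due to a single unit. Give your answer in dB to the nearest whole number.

5 equal contributions raise the level by 10·log₁₀ 5 = 6.990 dB, so each unit alone gives 91 − 6.990.

84 dB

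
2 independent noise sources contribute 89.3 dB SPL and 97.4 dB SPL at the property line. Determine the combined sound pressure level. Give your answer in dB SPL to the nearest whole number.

98 dB SPL

For uncorrelated sources the intensities add, so convert each level to linear form, sum, and take 10·log₁₀ of the total.
Σ 10^(L/10) = 10^(89.3/10) + 10^(97.4/10) = 6.347e+09.
L_total = 10·log₁₀(6.347e+09) = 98.03 dB SPL.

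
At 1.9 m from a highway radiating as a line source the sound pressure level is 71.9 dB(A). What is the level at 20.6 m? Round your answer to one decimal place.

61.5 dB(A)

Line-source attenuation: ΔL = 10·log₁₀(r₂/r₁) = 10·log₁₀(20.6/1.9) = 10.351 dB.
L₂ = 71.9 − 10·log₁₀(20.6/1.9) = 71.9 − 10.351 = 61.55 dB(A).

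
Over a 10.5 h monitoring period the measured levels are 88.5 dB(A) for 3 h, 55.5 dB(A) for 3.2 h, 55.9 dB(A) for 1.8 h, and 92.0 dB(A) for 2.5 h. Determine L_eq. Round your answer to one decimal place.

87.6 dB(A)

Weight each interval's intensity by its duration and average over T = 10.5 h:
Σ tᵢ·10^(Lᵢ/10) = 3·10^(88.5/10) + 3.2·10^(55.5/10) + 1.8·10^(55.9/10) + 2.5·10^(92.0/10) = 6.088e+09.
L_eq = 10·log₁₀(6.088e+09/10.5) = 87.63 dB(A).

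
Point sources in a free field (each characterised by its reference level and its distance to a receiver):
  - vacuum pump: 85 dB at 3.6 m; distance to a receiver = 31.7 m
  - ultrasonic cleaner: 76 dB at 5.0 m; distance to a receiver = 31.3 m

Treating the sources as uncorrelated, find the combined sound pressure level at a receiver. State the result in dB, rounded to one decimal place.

Apply inverse-square spreading to bring every level to the receiver, then sum 10^(L/10).
vacuum pump: 85 − 20·log₁₀(31.7/3.6) = 85 − 18.90 = 66.10 dB.
ultrasonic cleaner: 76 − 20·log₁₀(31.3/5.0) = 76 − 15.93 = 60.07 dB.
Σ 10^(L/10) = 5.094e+06 → L_total = 10·log₁₀(5.094e+06) = 67.07 dB.

67.1 dB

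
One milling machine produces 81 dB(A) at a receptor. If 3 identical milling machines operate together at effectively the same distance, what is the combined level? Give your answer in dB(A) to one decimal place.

N identical incoherent sources raise the level by 10·log₁₀ N.
L_total = 81 + 10·log₁₀(3) = 81 + 4.771 = 85.77 dB(A).

85.8 dB(A)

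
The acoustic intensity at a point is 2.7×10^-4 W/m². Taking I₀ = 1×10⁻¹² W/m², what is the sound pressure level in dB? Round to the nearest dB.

L = 10·log₁₀(I/I₀) = 10·log₁₀(2.7×10^-4/10⁻¹²) = 10·log₁₀(2.7×10^8).
L = 10·(0.4314 + 8) = 84.31 dB.

84 dB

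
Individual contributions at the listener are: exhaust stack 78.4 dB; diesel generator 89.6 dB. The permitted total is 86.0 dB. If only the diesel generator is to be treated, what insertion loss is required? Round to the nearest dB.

The untreated sources together contribute 10^(78.4/10) = 6.918e+07, i.e. 78.40 dB.
The limit corresponds to 10^(86.0/10) = 3.981e+08; subtracting the fixed part leaves 3.289e+08 for the diesel generator, i.e. 85.17 dB.
Required insertion loss = 89.6 − 85.17 = 4.43 dB.

4 dB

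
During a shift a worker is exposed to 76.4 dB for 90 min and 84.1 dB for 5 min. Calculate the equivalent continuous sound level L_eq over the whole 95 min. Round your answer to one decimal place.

77.4 dB

L_eq = 10·log₁₀[(1/T)·Σ tᵢ·10^(Lᵢ/10)] with T = 95 min.
Σ tᵢ·10^(Lᵢ/10) = 90·10^(76.4/10) + 5·10^(84.1/10) = 5.214e+09.
L_eq = 10·log₁₀(5.214e+09/95) = 77.39 dB.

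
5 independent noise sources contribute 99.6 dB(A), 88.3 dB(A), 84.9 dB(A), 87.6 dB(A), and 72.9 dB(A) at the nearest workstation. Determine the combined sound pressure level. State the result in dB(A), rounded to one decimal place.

For uncorrelated sources the intensities add, so convert each level to linear form, sum, and take 10·log₁₀ of the total.
Σ 10^(L/10) = 10^(99.6/10) + 10^(88.3/10) + 10^(84.9/10) + 10^(87.6/10) + 10^(72.9/10) = 1.070e+10.
L_total = 10·log₁₀(1.070e+10) = 100.29 dB(A).

100.3 dB(A)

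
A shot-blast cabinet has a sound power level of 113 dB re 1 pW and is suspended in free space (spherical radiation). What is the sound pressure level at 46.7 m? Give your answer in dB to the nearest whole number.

69 dB

The power spreads over a sphere of area 4π·r², so L_p = L_w − 10·log₁₀(4π·r²).
4π·r² = 2.741e+04 m², 10·log₁₀ of that is 44.378 dB.
L_p = 113 − 44.378 = 68.62 dB.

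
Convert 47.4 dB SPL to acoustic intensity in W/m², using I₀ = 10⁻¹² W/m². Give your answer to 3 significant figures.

I/I₀ = 10^(47.4/10) = 5.495e+04, so I = 5.495e+04 × 10⁻¹² W/m².

5.50e-08 W/m²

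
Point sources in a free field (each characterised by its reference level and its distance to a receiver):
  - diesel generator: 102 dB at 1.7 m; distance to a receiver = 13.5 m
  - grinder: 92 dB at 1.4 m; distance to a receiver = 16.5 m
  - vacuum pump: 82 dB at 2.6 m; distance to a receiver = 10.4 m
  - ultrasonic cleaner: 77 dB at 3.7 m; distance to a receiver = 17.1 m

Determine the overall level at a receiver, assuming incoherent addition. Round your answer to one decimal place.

84.4 dB

Apply inverse-square spreading to bring every level to the receiver, then sum 10^(L/10).
diesel generator: 102 − 20·log₁₀(13.5/1.7) = 102 − 18.00 = 84.00 dB.
grinder: 92 − 20·log₁₀(16.5/1.4) = 92 − 21.43 = 70.57 dB.
vacuum pump: 82 − 20·log₁₀(10.4/2.6) = 82 − 12.04 = 69.96 dB.
ultrasonic cleaner: 77 − 20·log₁₀(17.1/3.7) = 77 − 13.30 = 63.70 dB.
Σ 10^(L/10) = 2.750e+08 → L_total = 10·log₁₀(2.750e+08) = 84.39 dB.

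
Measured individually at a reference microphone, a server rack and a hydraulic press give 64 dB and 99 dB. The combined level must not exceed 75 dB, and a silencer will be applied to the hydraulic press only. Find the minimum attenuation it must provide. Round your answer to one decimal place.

24.4 dB

Fixed contribution from the other source: Σ 10^(L/10) = 10^(64/10) = 2.512e+06 (64.00 dB).
To meet 75 dB overall, the treated hydraulic press may contribute at most 10^(75/10) − 2.512e+06 = 2.911e+07, i.e. 74.64 dB.
So the hydraulic press must be reduced from 99 to 74.64 dB: IL = 24.36 dB.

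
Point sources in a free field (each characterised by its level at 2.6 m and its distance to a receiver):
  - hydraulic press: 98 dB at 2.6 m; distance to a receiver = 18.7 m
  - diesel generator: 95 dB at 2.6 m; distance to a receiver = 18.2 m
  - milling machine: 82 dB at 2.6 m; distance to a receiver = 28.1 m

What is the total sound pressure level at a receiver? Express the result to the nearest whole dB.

83 dB

First find each source's level at the receiver (point-source: −20·log₁₀(r/r_ref)), then combine on an intensity basis.
hydraulic press: 98 − 20·log₁₀(18.7/2.6) = 98 − 17.14 = 80.86 dB.
diesel generator: 95 − 20·log₁₀(18.2/2.6) = 95 − 16.90 = 78.10 dB.
milling machine: 82 − 20·log₁₀(28.1/2.6) = 82 − 20.67 = 61.33 dB.
Σ 10^(L/10) = 1.879e+08 → L_total = 10·log₁₀(1.879e+08) = 82.74 dB.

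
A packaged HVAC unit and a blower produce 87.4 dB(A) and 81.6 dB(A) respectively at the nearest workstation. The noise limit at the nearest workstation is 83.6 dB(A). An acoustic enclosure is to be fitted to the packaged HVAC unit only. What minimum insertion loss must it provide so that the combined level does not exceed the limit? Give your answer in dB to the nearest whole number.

Fixed contribution from the other source: Σ 10^(L/10) = 10^(81.6/10) = 1.445e+08 (81.60 dB(A)).
To meet 83.6 dB(A) overall, the treated packaged HVAC unit may contribute at most 10^(83.6/10) − 1.445e+08 = 8.454e+07, i.e. 79.27 dB(A).
Required insertion loss = 87.4 − 79.27 = 8.13 dB.

8 dB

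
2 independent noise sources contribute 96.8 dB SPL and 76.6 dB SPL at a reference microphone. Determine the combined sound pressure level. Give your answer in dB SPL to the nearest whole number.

Incoherent sources combine by intensity addition: L_total = 10·log₁₀(Σ 10^(L_i/10)).
Σ 10^(L/10) = 10^(96.8/10) + 10^(76.6/10) = 4.832e+09.
L_total = 10·log₁₀(4.832e+09) = 96.84 dB SPL.

97 dB SPL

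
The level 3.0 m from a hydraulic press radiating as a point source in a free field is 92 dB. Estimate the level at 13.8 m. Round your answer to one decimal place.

Spherical spreading from a point source gives a 20·log₁₀(r₂/r₁) drop.
L₂ = 92 − 20·log₁₀(13.8/3.0) = 92 − 13.255 = 78.74 dB.

78.7 dB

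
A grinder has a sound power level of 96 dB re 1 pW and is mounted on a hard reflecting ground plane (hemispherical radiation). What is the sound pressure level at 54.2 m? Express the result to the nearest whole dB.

L_p = L_w − 10·log₁₀(2π·r²) with r = 54.2 m.
2π·r² = 1.846e+04 m², 10·log₁₀ of that is 42.662 dB.
L_p = 96 − 42.662 = 53.34 dB.

53 dB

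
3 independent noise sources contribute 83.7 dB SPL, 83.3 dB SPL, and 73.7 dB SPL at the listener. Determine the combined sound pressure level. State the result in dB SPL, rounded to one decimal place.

86.7 dB SPL

Incoherent sources combine by intensity addition: L_total = 10·log₁₀(Σ 10^(L_i/10)).
Σ 10^(L/10) = 10^(83.7/10) + 10^(83.3/10) + 10^(73.7/10) = 4.717e+08.
L_total = 10·log₁₀(4.717e+08) = 86.74 dB SPL.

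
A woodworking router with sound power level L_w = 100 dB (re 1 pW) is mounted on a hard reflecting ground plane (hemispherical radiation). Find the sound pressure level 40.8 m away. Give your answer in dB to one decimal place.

The power spreads over a hemisphere of area 2π·r², so L_p = L_w − 10·log₁₀(2π·r²).
2π·r² = 1.046e+04 m², 10·log₁₀ of that is 40.195 dB.
L_p = 100 − 40.195 = 59.80 dB.

59.8 dB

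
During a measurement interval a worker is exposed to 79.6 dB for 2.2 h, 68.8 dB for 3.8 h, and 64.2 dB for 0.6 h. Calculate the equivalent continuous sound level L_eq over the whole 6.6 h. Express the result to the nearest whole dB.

75 dB

Weight each interval's intensity by its duration and average over T = 6.6 h:
Σ tᵢ·10^(Lᵢ/10) = 2.2·10^(79.6/10) + 3.8·10^(68.8/10) + 0.6·10^(64.2/10) = 2.310e+08.
L_eq = 10·log₁₀(2.310e+08/6.6) = 75.44 dB.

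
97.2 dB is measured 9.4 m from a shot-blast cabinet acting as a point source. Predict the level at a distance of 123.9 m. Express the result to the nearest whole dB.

75 dB

Spherical spreading from a point source gives a 20·log₁₀(r₂/r₁) drop.
L₂ = 97.2 − 20·log₁₀(123.9/9.4) = 97.2 − 22.399 = 74.80 dB.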